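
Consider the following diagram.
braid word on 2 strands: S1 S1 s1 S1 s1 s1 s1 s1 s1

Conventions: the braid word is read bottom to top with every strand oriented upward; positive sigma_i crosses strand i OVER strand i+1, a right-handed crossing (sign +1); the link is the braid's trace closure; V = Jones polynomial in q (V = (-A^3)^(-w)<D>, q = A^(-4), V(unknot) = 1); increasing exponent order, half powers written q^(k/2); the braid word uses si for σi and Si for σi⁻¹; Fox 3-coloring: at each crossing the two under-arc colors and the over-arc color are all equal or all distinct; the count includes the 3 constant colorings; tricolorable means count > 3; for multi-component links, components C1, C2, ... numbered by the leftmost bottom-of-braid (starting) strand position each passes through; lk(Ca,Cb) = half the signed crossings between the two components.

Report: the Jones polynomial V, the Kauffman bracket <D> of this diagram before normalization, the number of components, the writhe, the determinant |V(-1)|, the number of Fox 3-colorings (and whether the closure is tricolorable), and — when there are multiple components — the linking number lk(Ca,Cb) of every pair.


Jones polynomial: V(q) = q + q^3 - q^4
<D> = A^-7 - A^-3 - A^5; writhe +3
components 1, writhe +3 (9 crossings)
3-colorings: 9 of 3^9, det 3 — tricolorable
note: w = +3 shifts under R1 moves; the (-A^3)^(-3) factor cancels that in V


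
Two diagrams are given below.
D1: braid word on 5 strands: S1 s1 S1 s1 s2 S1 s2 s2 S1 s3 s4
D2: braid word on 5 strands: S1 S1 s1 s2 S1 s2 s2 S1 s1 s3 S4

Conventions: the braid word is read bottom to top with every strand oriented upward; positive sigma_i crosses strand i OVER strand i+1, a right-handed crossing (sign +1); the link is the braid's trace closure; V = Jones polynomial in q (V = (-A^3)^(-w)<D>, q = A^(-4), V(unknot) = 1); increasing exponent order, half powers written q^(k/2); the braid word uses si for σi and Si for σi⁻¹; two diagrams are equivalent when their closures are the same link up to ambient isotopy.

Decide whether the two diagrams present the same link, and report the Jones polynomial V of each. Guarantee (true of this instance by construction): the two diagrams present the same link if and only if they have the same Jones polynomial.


same link: yes
V(D1) = -q^(-3/2) + q^(-1/2) - 2q^(1/2) + q^(3/2) - 2q^(5/2) + q^(7/2)  [11 crossings, <D> = -A^-5 + 2A^-1 - A^3 + 2A^7 - A^11 + A^15, w = +3]
D2 (bracket -A^-11 + 2A^-7 - A^-3 + 2A - A^5 + A^9; 11 crossings at w = +1): V = -q^(-3/2) + q^(-1/2) - 2q^(1/2) + q^(3/2) - 2q^(5/2) + q^(7/2)
note: from 11 to 11 crossings by R-moves: one link, two diagrams


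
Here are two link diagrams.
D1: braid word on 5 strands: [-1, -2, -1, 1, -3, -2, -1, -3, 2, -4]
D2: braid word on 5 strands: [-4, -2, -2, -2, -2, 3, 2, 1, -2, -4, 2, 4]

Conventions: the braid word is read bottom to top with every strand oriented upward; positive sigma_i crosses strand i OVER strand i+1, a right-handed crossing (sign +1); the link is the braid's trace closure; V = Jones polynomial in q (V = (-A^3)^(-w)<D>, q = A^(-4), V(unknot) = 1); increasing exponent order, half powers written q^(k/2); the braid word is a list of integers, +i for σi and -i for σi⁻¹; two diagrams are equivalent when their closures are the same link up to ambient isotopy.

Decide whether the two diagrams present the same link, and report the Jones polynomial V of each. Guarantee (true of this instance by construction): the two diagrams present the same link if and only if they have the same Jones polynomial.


equivalent: no
D1 (bracket A^-14 - A^-10 + 2A^-6 - A^-2 + A^2 - A^6; 10 crossings at w = -6): V = -q^-6 + q^-5 - q^-4 + 2q^-3 - q^-2 + q^-1
V(D2) = -q^-4 + q^-3 + q^-1  [12 crossings, <D> = A^-2 + A^6 - A^10, w = -2]
observation: comparing 2 Jones polynomials yields 2 groups


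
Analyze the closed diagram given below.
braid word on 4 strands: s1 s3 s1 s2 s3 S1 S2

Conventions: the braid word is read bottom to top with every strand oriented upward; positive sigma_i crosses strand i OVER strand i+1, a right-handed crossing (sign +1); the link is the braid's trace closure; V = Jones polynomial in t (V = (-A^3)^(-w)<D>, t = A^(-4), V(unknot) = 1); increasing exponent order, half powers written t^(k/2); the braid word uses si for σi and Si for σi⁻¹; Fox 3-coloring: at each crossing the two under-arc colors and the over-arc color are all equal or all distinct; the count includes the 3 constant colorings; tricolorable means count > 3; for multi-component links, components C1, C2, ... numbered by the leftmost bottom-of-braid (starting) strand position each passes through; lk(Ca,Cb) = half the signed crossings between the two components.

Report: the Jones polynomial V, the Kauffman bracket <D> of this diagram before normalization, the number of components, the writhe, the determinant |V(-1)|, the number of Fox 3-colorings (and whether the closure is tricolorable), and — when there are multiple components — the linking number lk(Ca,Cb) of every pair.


V(t) = t + t^3 - t^4
bracket: A^-7 - A^-3 - A^5, w = +3
1 component, writhe +3, over 7 crossings
det 3, colorings 9 of 3^7 — tricolorable
observation: |V(-1)| = 3: so tricolorable, since 3 divides 3


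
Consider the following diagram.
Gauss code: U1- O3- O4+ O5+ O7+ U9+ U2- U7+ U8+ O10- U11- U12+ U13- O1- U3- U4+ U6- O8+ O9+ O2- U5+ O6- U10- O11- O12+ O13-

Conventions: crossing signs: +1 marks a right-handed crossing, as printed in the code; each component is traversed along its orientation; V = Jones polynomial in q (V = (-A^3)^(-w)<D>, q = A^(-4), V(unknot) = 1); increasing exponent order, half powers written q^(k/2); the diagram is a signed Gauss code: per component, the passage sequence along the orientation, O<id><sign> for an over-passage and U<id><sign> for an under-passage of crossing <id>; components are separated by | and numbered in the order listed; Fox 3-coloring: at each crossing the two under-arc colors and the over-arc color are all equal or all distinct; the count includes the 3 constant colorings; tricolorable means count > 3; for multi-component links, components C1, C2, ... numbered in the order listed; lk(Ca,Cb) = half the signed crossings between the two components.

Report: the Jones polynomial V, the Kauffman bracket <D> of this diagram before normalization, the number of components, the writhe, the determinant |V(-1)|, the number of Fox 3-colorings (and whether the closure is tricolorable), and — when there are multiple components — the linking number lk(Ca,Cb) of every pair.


Jones polynomial: V(q) = q^-5 - 2q^-4 + 2q^-3 - 2q^-2 + 2q^-1 - 1 + q
<D> = -A^-7 + A^-3 - 2A + 2A^5 - 2A^9 + 2A^13 - A^17; writhe -1
components 1, writhe -1 (13 crossings)
3-colorings: 3 of 3^13, det 11 — not tricolorable
note: |V(-1)| = 11: so not tricolorable, since 3 does not divide 11


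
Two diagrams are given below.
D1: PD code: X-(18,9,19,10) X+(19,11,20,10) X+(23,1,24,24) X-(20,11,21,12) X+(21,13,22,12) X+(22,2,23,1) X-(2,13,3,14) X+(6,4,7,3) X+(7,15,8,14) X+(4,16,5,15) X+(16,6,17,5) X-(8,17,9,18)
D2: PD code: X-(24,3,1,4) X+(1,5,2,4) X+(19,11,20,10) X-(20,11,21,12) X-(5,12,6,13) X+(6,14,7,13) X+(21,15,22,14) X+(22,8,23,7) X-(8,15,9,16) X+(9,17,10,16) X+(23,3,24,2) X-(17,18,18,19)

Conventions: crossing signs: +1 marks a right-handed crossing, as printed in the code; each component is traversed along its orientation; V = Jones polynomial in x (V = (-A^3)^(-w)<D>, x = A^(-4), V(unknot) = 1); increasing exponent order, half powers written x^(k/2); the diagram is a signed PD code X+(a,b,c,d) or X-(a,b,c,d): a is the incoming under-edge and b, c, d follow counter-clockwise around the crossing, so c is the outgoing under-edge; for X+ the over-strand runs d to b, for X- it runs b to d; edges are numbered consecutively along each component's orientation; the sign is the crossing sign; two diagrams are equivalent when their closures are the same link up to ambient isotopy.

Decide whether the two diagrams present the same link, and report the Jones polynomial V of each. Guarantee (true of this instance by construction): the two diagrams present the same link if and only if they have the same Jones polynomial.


equivalent: yes
V(D1) = 1  (w +4, c 12, <D> = A^12)
V(D2) = 1  (w +2, c 12, <D> = A^6)
why: one V(x) for all 2 diagrams — one class (guaranteed)


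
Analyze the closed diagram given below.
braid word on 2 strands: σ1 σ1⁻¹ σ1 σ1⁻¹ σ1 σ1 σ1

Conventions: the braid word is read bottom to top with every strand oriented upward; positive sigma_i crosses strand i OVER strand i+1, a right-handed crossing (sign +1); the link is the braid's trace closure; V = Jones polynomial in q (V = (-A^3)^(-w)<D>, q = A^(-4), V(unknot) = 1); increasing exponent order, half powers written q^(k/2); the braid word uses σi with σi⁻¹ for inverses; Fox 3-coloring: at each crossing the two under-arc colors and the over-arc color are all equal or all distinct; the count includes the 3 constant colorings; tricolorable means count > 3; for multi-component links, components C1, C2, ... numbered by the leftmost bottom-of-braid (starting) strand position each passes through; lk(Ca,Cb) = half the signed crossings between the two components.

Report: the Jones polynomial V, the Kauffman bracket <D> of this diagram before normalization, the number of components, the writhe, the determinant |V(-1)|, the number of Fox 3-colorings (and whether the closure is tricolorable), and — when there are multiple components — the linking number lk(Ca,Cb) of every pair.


V(q) = q + q^3 - q^4
bracket: A^-7 - A^-3 - A^5, w = +3
1 component, writhe +3, over 7 crossings
det 3, colorings 9 of 3^7 — tricolorable
observation: V spans 3 powers of q: at least 3 crossings in any diagram


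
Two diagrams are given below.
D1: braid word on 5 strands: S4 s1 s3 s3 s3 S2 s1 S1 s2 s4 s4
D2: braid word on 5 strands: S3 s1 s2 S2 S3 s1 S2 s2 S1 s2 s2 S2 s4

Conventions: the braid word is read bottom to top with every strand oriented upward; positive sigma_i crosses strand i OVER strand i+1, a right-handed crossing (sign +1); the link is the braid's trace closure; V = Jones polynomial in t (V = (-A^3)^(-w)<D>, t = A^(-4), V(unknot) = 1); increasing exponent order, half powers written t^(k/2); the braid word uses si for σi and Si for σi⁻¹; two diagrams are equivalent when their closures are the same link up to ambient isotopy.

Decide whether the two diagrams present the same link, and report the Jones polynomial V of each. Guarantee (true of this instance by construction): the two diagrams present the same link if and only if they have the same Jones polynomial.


equivalent: no
V(D1) = -t^(1/2) - t^(3/2) - t^(5/2) + t^(9/2)  (w +5, c 11, <D> = -A^-3 + A^5 + A^9 + A^13)
V(D2) = -t^(-5/2) - t^(-1/2)  (w +1, c 13, <D> = A^5 + A^13)
why: V(t) takes 2 values over 2 diagrams, fixing the grouping


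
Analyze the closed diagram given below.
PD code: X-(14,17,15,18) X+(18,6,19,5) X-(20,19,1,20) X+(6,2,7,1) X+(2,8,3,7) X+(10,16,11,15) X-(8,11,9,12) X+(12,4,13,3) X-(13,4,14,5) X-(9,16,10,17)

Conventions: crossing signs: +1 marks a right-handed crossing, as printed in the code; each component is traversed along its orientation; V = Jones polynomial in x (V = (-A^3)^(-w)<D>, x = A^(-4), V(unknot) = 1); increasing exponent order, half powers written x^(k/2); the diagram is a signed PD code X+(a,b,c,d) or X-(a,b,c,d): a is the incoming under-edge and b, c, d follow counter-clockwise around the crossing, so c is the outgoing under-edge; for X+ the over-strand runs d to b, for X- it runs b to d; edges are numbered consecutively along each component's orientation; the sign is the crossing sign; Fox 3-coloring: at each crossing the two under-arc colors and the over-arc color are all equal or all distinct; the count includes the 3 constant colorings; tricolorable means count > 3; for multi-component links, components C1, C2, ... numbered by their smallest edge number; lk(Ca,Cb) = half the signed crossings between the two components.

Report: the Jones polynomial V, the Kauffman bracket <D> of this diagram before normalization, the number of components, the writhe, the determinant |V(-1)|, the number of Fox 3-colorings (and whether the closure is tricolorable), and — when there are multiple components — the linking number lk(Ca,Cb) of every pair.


V(x) = x + x^3 - x^4
bracket: -A^-16 + A^-12 + A^-4, w = 0
1 component, writhe 0, over 10 crossings
det 3, colorings 9 of 3^10 — tricolorable
observation: the span of V is 3, forcing >= 3 crossings in any diagram


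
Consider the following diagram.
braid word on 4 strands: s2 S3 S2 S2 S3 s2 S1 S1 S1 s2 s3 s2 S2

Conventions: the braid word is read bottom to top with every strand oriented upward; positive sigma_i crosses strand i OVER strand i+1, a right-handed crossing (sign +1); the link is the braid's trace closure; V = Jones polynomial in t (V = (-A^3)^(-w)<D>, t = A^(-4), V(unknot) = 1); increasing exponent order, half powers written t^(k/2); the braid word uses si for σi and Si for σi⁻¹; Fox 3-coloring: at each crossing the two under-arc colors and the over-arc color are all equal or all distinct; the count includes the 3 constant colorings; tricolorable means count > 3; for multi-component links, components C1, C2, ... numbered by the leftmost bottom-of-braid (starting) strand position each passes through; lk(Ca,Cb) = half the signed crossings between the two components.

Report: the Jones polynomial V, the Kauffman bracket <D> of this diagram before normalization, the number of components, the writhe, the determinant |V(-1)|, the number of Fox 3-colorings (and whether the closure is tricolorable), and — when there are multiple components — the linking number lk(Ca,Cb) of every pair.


V = -t^-4 + t^-3 + t^-1
<D> = -A^-5 - A^3 + A^7 (w = -3)
1 component over 13 crossings, w = -3
9 Fox colorings among 3^13, |V(-1)| = 3: tricolorable
why: w = -3 shifts under R1 moves; the (-A^3)^(3) factor cancels that in V


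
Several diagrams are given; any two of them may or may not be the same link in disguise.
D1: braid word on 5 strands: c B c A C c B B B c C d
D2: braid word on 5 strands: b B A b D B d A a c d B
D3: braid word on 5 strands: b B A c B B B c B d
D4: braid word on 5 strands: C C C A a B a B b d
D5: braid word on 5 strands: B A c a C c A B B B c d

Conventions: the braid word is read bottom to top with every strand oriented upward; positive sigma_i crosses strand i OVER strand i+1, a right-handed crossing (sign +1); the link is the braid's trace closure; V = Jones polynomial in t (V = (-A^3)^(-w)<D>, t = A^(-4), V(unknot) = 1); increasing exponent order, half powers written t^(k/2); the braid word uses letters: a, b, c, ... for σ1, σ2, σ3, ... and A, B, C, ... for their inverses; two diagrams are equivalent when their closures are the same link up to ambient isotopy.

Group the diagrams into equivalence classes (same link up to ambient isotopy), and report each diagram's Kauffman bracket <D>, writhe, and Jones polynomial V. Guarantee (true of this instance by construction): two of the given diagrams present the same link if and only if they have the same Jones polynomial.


classes: {D1, D3, D5} | {D2} | {D4}
V(D1) = t^-5 - 2t^-4 + 2t^-3 - 2t^-2 + 2t^-1 - 1 + t  [12 crossings, <D> = A^-10 - A^-6 + 2A^-2 - 2A^2 + 2A^6 - 2A^10 + A^14, w = -2]
V(D2) = 1  (w 0, c 12, <D> = 1)
V(D3) = t^-5 - 2t^-4 + 2t^-3 - 2t^-2 + 2t^-1 - 1 + t  [10 crossings, <D> = A^-10 - A^-6 + 2A^-2 - 2A^2 + 2A^6 - 2A^10 + A^14, w = -2]
V(D4) = -t^-4 + t^-3 + t^-1  [10 crossings, <D> = A^-2 + A^6 - A^10, w = -2]
D5 (bracket A^-10 - A^-6 + 2A^-2 - 2A^2 + 2A^6 - 2A^10 + A^14; 12 crossings at w = -2): V = t^-5 - 2t^-4 + 2t^-3 - 2t^-2 + 2t^-1 - 1 + t
note: comparing 5 Jones polynomials yields 3 groups


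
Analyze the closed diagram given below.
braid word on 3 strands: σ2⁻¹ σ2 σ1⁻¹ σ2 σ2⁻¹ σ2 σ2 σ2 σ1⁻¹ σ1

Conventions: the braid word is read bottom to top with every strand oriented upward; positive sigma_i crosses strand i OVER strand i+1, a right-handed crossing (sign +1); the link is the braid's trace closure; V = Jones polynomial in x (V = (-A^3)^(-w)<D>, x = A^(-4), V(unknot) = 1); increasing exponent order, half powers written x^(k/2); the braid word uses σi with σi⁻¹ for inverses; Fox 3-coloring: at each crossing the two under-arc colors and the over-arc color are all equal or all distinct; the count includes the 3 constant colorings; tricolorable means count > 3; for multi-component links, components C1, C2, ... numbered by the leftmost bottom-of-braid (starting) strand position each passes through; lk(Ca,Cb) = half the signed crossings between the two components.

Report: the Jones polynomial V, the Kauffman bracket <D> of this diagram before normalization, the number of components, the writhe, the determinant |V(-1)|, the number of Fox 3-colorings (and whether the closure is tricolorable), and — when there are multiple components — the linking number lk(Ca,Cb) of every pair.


Jones polynomial: V(x) = x + x^3 - x^4
<D> = -A^-10 + A^-6 + A^2; writhe +2
components 1, writhe +2 (10 crossings)
3-colorings: 9 of 3^10, det 3 — tricolorable
note: inverse pairs cancel, leaving σ1⁻¹ σ2 σ2 σ2


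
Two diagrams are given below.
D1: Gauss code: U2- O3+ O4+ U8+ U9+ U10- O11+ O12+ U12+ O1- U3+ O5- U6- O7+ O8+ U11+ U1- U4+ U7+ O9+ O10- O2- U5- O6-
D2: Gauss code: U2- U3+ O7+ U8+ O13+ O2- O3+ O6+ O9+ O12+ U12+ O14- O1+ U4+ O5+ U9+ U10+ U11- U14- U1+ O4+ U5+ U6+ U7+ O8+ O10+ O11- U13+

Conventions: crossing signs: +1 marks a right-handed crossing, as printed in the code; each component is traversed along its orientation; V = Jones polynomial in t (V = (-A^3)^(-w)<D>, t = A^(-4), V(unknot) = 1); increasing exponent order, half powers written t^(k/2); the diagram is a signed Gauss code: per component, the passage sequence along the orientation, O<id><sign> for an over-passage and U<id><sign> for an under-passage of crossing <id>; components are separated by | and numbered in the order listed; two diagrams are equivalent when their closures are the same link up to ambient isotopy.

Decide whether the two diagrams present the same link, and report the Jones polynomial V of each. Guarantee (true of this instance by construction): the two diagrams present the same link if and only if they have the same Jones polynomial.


same link: no
V(D1) = -t^-3 + 2t^-2 - 2t^-1 + 3 - 2t + 2t^2 - t^3  [12 crossings, <D> = -A^-6 + 2A^-2 - 2A^2 + 3A^6 - 2A^10 + 2A^14 - A^18, w = +2]
V(D2) = t^2 + 2t^4 - 2t^5 + t^6 - 2t^7 + t^8  [14 crossings, <D> = A^-8 - 2A^-4 + 1 - 2A^4 + 2A^8 + A^16, w = +8]
insight: comparing 2 Jones polynomials yields 2 groups


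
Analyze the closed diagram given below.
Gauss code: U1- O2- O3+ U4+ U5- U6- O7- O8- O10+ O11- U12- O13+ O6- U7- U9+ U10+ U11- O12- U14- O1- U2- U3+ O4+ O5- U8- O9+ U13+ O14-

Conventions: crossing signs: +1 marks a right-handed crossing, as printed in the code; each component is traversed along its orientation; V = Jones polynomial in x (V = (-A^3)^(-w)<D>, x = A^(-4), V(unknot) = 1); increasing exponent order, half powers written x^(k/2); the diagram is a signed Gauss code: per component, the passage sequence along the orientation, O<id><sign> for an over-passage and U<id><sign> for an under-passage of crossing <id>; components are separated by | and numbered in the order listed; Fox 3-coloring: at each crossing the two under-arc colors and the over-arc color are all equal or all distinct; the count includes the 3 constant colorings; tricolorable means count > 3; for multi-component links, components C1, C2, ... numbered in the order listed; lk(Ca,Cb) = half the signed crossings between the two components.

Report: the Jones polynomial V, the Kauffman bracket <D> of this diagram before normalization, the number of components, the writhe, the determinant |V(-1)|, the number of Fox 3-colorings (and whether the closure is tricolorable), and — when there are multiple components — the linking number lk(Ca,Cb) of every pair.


Jones polynomial: V(x) = x^-7 - 2x^-6 + 2x^-5 - 3x^-4 + 3x^-3 - 2x^-2 + 2x^-1
<D> = 2A^-8 - 2A^-4 + 3 - 3A^4 + 2A^8 - 2A^12 + A^16; writhe -4
components 1, writhe -4 (14 crossings)
3-colorings: 9 of 3^14, det 15 — tricolorable
note: det 15 = |V(-1)|; divisible by 3, so tricolorable


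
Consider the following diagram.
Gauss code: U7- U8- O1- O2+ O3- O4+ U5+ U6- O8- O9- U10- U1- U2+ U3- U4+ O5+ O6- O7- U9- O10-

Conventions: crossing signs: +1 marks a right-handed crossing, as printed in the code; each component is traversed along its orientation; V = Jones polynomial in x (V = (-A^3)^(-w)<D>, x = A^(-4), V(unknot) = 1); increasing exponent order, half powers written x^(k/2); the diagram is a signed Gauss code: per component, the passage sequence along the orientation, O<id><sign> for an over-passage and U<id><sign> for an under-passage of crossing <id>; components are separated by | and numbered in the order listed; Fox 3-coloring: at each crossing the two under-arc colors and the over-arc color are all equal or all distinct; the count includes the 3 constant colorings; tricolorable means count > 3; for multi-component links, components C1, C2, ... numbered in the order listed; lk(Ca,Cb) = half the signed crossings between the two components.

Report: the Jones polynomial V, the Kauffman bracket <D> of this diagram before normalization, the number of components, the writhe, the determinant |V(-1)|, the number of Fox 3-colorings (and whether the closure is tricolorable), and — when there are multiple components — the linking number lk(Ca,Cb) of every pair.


V = -x^-4 + x^-3 + x^-1
<D> = A^-8 + 1 - A^4 (w = -4)
1 component over 10 crossings, w = -4
9 Fox colorings among 3^10, |V(-1)| = 3: tricolorable
why: det 3 = |V(-1)|; divisible by 3, so tricolorable


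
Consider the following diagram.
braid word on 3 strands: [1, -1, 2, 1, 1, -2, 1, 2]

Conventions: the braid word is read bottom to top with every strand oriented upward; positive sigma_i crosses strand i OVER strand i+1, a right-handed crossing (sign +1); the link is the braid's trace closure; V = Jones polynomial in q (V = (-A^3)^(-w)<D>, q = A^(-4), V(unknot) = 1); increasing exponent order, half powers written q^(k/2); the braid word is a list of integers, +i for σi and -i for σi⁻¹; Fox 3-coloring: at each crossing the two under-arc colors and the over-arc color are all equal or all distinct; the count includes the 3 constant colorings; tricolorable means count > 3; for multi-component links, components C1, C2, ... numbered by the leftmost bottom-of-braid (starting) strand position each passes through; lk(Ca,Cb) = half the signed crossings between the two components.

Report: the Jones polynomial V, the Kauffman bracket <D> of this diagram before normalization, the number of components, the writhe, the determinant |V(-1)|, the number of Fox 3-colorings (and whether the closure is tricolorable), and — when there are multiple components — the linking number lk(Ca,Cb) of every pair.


Jones polynomial: V(q) = q - q^2 + 2q^3 - q^4 + q^5 - q^6
<D> = -A^-12 + A^-8 - A^-4 + 2 - A^4 + A^8; writhe +4
components 1, writhe +4 (8 crossings)
3-colorings: 3 of 3^8, det 7 — not tricolorable
note: |V(-1)| = 7: so not tricolorable, since 3 does not divide 7


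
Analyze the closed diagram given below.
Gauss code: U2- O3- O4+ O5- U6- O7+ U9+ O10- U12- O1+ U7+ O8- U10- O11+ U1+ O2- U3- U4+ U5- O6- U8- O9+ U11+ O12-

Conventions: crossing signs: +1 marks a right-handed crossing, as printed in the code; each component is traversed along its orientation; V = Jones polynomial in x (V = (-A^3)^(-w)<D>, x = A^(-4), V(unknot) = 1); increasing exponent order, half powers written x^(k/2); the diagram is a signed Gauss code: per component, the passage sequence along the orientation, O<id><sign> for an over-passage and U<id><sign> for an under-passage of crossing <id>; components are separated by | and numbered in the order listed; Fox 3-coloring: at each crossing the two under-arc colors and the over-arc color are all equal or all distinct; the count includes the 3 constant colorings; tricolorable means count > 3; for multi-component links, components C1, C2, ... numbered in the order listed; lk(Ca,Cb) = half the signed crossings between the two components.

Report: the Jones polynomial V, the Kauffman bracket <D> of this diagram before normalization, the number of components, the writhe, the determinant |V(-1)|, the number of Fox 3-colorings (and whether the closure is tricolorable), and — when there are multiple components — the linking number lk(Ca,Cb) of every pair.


Jones polynomial: V(x) = x^-7 - 4x^-6 + 7x^-5 - 11x^-4 + 14x^-3 - 14x^-2 + 14x^-1 - 10 + 7x - 4x^2 + x^3
<D> = A^-18 - 4A^-14 + 7A^-10 - 10A^-6 + 14A^-2 - 14A^2 + 14A^6 - 11A^10 + 7A^14 - 4A^18 + A^22; writhe -2
components 1, writhe -2 (12 crossings)
3-colorings: 9 of 3^12, det 87 — tricolorable
note: the span of V is 10, forcing >= 10 crossings in any diagram


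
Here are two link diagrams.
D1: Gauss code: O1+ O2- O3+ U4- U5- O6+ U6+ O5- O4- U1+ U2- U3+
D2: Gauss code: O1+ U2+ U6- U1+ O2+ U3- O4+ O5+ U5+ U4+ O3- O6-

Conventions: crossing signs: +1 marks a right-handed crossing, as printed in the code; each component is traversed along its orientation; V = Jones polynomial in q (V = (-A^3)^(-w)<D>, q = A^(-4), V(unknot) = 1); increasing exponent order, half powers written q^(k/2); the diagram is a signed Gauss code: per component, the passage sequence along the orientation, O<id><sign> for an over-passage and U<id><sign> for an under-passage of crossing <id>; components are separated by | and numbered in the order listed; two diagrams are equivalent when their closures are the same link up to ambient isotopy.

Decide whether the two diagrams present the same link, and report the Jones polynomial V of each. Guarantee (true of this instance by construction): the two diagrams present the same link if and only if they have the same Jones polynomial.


equivalent: yes
D1 (bracket 1; 6 crossings at w = 0): V = 1
D2 (bracket A^6; 6 crossings at w = +2): V = 1
key observation: from 6 to 6 crossings by R-moves: one link, two diagrams


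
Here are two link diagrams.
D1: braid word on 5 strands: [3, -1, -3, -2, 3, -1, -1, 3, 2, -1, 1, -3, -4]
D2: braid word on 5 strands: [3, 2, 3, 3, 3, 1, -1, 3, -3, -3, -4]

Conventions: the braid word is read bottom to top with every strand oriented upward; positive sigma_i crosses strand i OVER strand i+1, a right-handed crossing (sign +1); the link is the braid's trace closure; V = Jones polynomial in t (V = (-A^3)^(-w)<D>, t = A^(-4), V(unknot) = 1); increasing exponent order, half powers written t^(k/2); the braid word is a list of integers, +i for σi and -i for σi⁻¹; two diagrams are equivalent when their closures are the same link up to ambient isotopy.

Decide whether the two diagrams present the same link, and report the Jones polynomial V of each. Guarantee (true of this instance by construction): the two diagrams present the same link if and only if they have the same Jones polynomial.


equivalent: no
V(D1) = t^(-7/2) - 2t^(-5/2) + t^(-3/2) - 2t^(-1/2) + t^(1/2) - t^(3/2)  (w -3, c 13, <D> = A^-15 - A^-11 + 2A^-7 - A^-3 + 2A - A^5)
V(D2) = -t^(1/2) - t^(3/2) - t^(5/2) + t^(9/2)  (w +3, c 11, <D> = -A^-9 + A^-1 + A^3 + A^7)
why: 2 values of V(t) split the 2 diagrams


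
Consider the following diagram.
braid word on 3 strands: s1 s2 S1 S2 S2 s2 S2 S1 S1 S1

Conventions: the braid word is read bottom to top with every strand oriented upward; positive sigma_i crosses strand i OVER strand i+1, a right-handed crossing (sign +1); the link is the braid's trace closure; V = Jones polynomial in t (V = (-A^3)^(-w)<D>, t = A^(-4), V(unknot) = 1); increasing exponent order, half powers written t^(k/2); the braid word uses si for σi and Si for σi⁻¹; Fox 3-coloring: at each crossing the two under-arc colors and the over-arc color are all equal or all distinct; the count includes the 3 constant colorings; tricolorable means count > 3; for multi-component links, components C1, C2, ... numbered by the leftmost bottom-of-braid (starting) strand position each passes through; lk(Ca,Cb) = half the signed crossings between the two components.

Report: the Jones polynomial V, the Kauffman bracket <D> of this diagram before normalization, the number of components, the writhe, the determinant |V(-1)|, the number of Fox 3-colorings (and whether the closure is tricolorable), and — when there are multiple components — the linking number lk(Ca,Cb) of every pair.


V(t) = -t^-6 + t^-5 - t^-4 + 2t^-3 - t^-2 + t^-1
bracket: A^-8 - A^-4 + 2 - A^4 + A^8 - A^12, w = -4
1 component, writhe -4, over 10 crossings
det 7, colorings 3 of 3^10 — not tricolorable
observation: w = -4 (over 10 crossings) is diagram-only; (-A^3)^(4) removes it from V


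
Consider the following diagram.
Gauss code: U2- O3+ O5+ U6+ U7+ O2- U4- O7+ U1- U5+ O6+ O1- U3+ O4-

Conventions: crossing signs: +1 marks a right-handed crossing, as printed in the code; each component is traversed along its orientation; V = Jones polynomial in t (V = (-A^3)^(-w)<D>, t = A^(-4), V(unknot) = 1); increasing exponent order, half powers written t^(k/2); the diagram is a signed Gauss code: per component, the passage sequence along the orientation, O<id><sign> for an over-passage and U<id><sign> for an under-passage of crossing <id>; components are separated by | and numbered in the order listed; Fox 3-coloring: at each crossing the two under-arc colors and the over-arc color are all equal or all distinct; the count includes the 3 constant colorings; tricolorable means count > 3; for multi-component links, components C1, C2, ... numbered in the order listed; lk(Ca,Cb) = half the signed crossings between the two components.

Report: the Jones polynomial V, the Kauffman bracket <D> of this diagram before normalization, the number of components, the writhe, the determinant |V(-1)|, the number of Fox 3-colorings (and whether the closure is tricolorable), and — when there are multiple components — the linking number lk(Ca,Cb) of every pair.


V = t^-2 - t^-1 + 2 - 2t + t^2 - t^3 + t^4
<D> = -A^-13 + A^-9 - A^-5 + 2A^-1 - 2A^3 + A^7 - A^11 (w = +1)
1 component over 7 crossings, w = +1
9 Fox colorings among 3^7, |V(-1)| = 9: tricolorable
why: w = +1 shifts under R1 moves; the (-A^3)^(-1) factor cancels that in V


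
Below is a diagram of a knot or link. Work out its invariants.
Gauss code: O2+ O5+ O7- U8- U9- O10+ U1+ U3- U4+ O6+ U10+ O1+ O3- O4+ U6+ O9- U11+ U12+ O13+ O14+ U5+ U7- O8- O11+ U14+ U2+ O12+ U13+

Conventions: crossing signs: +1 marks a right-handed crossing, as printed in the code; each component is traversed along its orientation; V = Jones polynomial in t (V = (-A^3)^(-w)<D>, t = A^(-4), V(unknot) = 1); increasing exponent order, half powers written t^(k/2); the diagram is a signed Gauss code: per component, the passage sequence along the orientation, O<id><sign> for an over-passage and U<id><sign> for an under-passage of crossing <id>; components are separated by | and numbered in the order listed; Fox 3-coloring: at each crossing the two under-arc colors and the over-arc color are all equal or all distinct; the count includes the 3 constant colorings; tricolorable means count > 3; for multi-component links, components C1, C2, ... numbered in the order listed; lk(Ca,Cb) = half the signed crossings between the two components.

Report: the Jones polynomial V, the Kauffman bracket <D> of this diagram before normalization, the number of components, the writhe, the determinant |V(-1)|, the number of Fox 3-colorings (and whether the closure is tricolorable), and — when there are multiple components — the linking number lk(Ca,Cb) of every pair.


V = t^2 + 2t^4 - 2t^5 + t^6 - 2t^7 + t^8
<D> = A^-14 - 2A^-10 + A^-6 - 2A^-2 + 2A^2 + A^10 (w = +6)
1 component over 14 crossings, w = +6
27 Fox colorings among 3^14, |V(-1)| = 9: tricolorable
why: the span of V is 6, forcing >= 6 crossings in any diagram


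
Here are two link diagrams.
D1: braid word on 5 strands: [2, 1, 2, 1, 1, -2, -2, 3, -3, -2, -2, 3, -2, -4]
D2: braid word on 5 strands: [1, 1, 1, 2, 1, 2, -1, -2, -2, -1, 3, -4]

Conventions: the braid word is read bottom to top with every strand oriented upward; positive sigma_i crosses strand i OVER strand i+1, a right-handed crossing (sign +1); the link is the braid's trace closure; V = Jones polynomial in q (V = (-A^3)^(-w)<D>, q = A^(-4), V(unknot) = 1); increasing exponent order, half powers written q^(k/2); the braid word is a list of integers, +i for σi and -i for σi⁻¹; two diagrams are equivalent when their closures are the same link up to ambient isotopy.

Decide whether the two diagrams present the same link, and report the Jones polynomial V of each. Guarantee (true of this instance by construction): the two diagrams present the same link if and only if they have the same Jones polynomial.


equivalent: no
V(D1) = 1  (w 0, c 14, <D> = 1)
V(D2) = q + q^3 - q^4  [12 crossings, <D> = -A^-10 + A^-6 + A^2, w = +2]
key observation: comparing 2 Jones polynomials yields 2 groups


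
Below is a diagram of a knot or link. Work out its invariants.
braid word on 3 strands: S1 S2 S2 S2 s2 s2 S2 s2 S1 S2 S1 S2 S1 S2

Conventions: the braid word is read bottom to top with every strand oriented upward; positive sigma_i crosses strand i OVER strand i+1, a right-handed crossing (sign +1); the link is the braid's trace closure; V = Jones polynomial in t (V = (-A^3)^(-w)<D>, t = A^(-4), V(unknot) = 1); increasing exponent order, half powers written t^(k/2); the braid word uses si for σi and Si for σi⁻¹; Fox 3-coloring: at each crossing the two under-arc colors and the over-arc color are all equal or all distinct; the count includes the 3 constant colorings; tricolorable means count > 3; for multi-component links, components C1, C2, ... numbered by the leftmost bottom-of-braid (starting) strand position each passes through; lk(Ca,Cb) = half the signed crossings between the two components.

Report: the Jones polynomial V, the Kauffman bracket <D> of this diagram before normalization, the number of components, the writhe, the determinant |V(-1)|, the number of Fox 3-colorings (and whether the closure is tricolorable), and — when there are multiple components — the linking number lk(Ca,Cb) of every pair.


Jones polynomial: V(t) = -t^-8 + t^-5 + t^-3
<D> = A^-12 + A^-4 - A^8; writhe -8
components 1, writhe -8 (14 crossings)
3-colorings: 9 of 3^14, det 3 — tricolorable
note: |V(-1)| = 3: so tricolorable, since 3 divides 3


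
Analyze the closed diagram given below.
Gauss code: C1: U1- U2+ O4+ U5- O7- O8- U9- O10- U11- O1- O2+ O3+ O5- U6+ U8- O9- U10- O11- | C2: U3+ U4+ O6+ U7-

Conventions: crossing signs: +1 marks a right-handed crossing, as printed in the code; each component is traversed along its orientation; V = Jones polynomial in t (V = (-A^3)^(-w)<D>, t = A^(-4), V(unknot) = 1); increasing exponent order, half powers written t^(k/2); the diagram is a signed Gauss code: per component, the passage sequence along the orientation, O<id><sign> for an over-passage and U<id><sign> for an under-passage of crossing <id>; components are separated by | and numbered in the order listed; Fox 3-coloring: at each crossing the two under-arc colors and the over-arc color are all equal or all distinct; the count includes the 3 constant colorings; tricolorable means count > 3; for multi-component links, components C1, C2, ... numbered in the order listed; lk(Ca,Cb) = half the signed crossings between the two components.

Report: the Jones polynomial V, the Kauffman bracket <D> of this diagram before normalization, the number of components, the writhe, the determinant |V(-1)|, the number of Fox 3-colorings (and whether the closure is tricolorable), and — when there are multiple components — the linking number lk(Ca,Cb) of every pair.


Jones polynomial: V(t) = t^(-13/2) - t^(-11/2) + 2t^(-9/2) - 2t^(-7/2) + t^(-5/2) - 2t^(-3/2) - t^(1/2)
<D> = A^-11 + 2A^-3 - A + 2A^5 - 2A^9 + A^13 - A^17; writhe -3
components 2, writhe -3 (11 crossings)
linking number lk(C1,C2) = +1
3-colorings: 3 of 3^11, det 10 — not tricolorable
note: the 1 component pair carries total linking +1


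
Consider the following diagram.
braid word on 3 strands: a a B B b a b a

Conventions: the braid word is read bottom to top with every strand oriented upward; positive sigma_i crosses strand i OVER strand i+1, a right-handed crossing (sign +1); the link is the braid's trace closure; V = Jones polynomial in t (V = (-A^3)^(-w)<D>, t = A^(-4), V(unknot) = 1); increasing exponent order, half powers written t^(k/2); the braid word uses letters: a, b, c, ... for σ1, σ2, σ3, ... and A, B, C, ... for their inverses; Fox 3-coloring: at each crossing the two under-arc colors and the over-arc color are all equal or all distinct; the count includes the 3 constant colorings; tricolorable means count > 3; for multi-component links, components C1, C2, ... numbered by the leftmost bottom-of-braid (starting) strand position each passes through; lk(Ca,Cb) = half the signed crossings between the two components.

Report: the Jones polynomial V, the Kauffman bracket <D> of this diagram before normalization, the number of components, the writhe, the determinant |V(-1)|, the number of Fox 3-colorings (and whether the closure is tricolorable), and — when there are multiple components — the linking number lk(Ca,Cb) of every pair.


Jones polynomial: V(t) = t + t^3 - t^4
<D> = -A^-4 + 1 + A^8; writhe +4
components 1, writhe +4 (8 crossings)
3-colorings: 9 of 3^8, det 3 — tricolorable
note: w = +4 shifts under R1 moves; the (-A^3)^(-4) factor cancels that in V


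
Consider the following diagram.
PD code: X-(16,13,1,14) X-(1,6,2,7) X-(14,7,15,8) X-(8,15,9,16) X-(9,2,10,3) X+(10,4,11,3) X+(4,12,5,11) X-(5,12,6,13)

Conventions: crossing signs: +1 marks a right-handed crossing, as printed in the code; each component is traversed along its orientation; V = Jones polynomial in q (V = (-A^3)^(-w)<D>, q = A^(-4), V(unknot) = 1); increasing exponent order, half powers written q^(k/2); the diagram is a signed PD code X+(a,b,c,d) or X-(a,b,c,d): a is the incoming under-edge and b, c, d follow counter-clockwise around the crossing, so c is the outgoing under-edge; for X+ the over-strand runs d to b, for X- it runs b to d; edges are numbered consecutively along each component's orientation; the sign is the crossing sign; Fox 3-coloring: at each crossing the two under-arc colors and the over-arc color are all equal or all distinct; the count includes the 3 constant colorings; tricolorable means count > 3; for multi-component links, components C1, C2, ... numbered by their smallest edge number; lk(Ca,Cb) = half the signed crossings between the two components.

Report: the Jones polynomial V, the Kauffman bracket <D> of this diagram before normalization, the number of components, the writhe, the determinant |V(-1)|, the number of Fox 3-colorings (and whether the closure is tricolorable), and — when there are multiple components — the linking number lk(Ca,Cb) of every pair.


Jones polynomial: V(q) = -q^-4 + q^-3 + q^-1
<D> = A^-8 + 1 - A^4; writhe -4
components 1, writhe -4 (8 crossings)
3-colorings: 9 of 3^8, det 3 — tricolorable
note: V spans 3 powers of q: at least 3 crossings in any diagram


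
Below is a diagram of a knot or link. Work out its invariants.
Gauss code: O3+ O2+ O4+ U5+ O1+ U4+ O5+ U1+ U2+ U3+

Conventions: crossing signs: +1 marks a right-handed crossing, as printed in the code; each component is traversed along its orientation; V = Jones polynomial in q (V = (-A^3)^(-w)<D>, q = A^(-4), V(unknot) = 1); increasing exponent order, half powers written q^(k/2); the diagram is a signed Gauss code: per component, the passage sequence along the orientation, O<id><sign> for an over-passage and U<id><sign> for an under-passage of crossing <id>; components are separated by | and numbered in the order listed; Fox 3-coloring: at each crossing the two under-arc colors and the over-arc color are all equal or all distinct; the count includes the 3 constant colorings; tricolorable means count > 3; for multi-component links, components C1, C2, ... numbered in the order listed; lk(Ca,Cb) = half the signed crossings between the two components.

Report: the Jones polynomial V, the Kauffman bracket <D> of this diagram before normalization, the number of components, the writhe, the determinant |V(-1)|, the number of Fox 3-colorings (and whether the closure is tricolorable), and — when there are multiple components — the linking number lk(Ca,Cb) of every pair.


Jones polynomial: V(q) = q + q^3 - q^4
<D> = A^-1 - A^3 - A^11; writhe +5
components 1, writhe +5 (5 crossings)
3-colorings: 9 of 3^5, det 3 — tricolorable
note: |V(-1)| = 3: so tricolorable, since 3 divides 3
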